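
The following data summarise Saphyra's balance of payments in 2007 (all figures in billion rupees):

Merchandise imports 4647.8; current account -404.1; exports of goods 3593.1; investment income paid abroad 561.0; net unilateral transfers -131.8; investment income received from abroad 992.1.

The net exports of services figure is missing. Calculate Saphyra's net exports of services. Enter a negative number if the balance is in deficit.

Current account = goods balance + services balance + net primary income + net secondary income
Sum of the known components = -755.4
Net exports of services = CA - (known components) = -404.1 - (-755.4) = 351.3

351.3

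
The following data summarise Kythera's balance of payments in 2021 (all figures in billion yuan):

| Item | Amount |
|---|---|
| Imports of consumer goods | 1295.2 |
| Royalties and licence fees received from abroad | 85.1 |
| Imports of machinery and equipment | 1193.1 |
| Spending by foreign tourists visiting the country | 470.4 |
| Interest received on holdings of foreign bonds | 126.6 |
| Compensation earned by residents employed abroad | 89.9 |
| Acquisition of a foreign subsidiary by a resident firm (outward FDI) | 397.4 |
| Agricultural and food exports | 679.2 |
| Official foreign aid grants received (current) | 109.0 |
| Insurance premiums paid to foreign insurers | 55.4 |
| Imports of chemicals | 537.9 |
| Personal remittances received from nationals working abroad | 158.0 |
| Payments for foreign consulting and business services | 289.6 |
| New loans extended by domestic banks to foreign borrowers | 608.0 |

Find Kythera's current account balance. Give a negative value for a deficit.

Goods: -1193.1 + 679.2 - 1295.2 - 537.9 = -2347.0
Services: -55.4 + 470.4 + 85.1 - 289.6 = 210.5
Primary income: 126.6 + 89.9 = 216.5
Secondary income: 158.0 + 109.0 = 267.0
Current account = (-2347.0) + 210.5 + 216.5 + 267.0 = -1653.0
(Excluded from the current account — financial account: acquisition of a foreign subsidiary by a resident firm (outward FDI) 397.4, new loans extended by domestic banks to foreign borrowers 608.0.)

-1653.0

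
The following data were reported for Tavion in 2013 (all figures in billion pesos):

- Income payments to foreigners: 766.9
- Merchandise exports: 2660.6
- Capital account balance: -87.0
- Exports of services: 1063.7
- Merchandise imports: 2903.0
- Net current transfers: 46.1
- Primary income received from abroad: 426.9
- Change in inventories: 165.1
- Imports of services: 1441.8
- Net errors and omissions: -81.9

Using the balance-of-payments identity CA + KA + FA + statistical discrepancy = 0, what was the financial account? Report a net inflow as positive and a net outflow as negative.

Goods balance = 2660.6 - 2903.0 = -242.4
Services balance = 1063.7 - 1441.8 = -378.1
Trade balance (goods + services) = -242.4 + (-378.1) = -620.5
Net primary income = 426.9 - 766.9 = -340.0
Net secondary income = 46.1
Current account = -620.5 + (-340.0) + 46.1 = -914.4
Financial account = -(-914.4 + (-87.0) + (-81.9)) = 1083.3

1083.3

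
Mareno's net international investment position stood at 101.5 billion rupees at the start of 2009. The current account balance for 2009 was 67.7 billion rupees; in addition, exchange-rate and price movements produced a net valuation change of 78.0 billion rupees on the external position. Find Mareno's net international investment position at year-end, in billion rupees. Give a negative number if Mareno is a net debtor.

Change in NIIP = current account + net valuation change = 67.7 + 78.0 = 145.7
End-of-year NIIP = 101.5 + 145.7 = 247.2

247.2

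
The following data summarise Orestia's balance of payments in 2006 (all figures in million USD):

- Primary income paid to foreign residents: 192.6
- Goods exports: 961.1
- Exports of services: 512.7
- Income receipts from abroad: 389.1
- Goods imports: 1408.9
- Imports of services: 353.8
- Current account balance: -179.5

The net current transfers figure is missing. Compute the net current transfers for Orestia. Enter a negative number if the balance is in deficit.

Current account = goods balance + services balance + net primary income + net secondary income
Sum of the known components = -92.4
Net current transfers = CA - (known components) = -179.5 - (-92.4) = -87.1

-87.1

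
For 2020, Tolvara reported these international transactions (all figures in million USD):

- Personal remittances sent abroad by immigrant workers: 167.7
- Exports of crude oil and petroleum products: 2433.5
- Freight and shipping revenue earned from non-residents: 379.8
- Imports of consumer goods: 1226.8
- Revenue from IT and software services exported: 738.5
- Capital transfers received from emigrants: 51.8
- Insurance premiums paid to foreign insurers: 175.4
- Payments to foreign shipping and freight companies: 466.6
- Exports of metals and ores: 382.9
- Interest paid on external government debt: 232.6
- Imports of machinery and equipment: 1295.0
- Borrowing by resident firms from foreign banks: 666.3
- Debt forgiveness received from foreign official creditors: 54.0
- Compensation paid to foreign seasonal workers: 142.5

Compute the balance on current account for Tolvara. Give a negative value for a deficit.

228.1

Goods: 2433.5 - 1226.8 - 1295.0 + 382.9 = 294.6
Services: -175.4 + 379.8 + 738.5 - 466.6 = 476.3
Primary income: -232.6 - 142.5 = -375.1
Secondary income: -167.7
Current account = 294.6 + 476.3 + (-375.1) + (-167.7) = 228.1
(Excluded from the current account — capital account: capital transfers received from emigrants 51.8, debt forgiveness received from foreign official creditors 54.0; financial account: borrowing by resident firms from foreign banks 666.3.)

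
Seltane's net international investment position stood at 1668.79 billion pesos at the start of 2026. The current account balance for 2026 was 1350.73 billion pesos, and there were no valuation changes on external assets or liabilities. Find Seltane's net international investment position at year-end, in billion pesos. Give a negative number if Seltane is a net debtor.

3019.52

With no valuation effects, change in NIIP = current account = 1350.73
End-of-year NIIP = 1668.79 + 1350.73 = 3019.52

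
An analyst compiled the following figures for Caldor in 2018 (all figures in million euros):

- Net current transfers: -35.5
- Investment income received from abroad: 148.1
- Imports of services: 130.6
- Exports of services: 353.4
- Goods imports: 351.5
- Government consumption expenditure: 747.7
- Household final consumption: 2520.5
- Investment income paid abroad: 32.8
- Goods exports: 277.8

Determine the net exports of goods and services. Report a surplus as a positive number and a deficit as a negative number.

149.1

Goods balance = 277.8 - 351.5 = -73.7
Services balance = 353.4 - 130.6 = 222.8
Trade balance (goods + services) = -73.7 + 222.8 = 149.1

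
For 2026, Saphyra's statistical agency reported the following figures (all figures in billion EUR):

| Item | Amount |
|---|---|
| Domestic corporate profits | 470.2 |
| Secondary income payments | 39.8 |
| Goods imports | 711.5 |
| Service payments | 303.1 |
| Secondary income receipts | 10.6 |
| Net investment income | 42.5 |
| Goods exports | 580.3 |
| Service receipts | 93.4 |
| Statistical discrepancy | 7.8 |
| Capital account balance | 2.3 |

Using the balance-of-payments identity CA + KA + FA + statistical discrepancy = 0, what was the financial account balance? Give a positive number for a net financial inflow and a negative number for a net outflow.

317.5

Goods balance = 580.3 - 711.5 = -131.2
Services balance = 93.4 - 303.1 = -209.7
Trade balance (goods + services) = -131.2 + (-209.7) = -340.9
Net primary income = 42.5
Net secondary income = 10.6 - 39.8 = -29.2
Current account = -340.9 + 42.5 + (-29.2) = -327.6
Financial account = -(-327.6 + 2.3 + 7.8) = 317.5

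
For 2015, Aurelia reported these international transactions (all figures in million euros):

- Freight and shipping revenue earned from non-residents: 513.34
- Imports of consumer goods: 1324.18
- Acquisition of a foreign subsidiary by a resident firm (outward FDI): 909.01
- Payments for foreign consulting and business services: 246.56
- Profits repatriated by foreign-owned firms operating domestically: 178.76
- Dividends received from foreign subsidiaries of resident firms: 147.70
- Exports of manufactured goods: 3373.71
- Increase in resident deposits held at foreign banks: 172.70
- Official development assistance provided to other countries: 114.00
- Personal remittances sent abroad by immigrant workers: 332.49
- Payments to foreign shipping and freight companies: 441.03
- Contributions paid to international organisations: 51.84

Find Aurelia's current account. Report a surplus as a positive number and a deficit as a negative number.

1345.89

Goods: -1324.18 + 3373.71 = 2049.53
Services: 513.34 - 246.56 - 441.03 = -174.25
Primary income: -178.76 + 147.70 = -31.06
Secondary income: -332.49 - 114.00 - 51.84 = -498.33
Current account = 2049.53 + (-174.25) + (-31.06) + (-498.33) = 1345.89
(Excluded from the current account — financial account: acquisition of a foreign subsidiary by a resident firm (outward FDI) 909.01, increase in resident deposits held at foreign banks 172.70.)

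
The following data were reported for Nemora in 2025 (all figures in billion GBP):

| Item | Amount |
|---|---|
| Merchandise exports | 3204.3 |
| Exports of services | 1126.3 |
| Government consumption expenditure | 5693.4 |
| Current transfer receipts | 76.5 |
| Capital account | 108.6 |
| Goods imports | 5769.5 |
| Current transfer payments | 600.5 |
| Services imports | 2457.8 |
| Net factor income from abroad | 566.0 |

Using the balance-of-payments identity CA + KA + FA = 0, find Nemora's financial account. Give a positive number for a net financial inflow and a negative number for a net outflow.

3746.1

Goods balance = 3204.3 - 5769.5 = -2565.2
Services balance = 1126.3 - 2457.8 = -1331.5
Trade balance (goods + services) = -2565.2 + (-1331.5) = -3896.7
Net primary income = 566.0
Net secondary income = 76.5 - 600.5 = -524.0
Current account = -3896.7 + 566.0 + (-524.0) = -3854.7
Financial account = -(-3854.7 + 108.6) = 3746.1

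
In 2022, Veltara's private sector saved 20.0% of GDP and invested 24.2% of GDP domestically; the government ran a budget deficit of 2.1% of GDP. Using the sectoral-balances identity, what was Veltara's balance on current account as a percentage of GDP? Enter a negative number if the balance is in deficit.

By the sectoral-balances identity, CA = (S_private - I) + (T - G).
Private balance = 20.0 - 24.2 = -4.2
Government balance (T - G) = -2.1
CA = -4.2 + (-2.1) = -6.3

-6.3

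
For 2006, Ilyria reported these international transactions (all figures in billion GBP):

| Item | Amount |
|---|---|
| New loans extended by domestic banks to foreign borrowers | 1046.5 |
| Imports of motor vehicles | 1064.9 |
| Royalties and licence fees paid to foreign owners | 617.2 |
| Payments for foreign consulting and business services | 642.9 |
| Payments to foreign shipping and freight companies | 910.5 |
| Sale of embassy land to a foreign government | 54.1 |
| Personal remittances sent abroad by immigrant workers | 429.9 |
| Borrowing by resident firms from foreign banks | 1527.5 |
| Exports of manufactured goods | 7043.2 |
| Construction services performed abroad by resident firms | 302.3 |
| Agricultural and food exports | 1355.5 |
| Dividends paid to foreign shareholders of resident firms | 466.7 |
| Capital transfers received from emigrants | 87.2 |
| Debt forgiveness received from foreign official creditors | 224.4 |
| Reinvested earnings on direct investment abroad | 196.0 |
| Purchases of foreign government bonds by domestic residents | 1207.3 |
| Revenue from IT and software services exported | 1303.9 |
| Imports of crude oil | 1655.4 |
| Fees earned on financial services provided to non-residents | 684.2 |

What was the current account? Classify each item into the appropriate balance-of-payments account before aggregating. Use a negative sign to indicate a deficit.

5097.6

Goods: -1655.4 - 1064.9 + 1355.5 + 7043.2 = 5678.4
Services: -910.5 + 1303.9 - 617.2 - 642.9 + 302.3 + 684.2 = 119.8
Primary income: -466.7 + 196.0 = -270.7
Secondary income: -429.9
Current account = 5678.4 + 119.8 + (-270.7) + (-429.9) = 5097.6
(Excluded from the current account — financial account: new loans extended by domestic banks to foreign borrowers 1046.5, borrowing by resident firms from foreign banks 1527.5, purchases of foreign government bonds by domestic residents 1207.3; capital account: sale of embassy land to a foreign government 54.1, capital transfers received from emigrants 87.2, debt forgiveness received from foreign official creditors 224.4.)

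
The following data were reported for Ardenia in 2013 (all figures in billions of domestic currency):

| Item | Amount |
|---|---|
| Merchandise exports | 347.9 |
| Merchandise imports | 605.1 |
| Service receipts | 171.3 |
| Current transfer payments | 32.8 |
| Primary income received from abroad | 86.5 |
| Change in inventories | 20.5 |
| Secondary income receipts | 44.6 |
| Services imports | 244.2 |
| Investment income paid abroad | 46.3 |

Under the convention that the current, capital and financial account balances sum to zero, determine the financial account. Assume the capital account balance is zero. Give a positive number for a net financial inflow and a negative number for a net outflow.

278.1

Goods balance = 347.9 - 605.1 = -257.2
Services balance = 171.3 - 244.2 = -72.9
Trade balance (goods + services) = -257.2 + (-72.9) = -330.1
Net primary income = 86.5 - 46.3 = 40.2
Net secondary income = 44.6 - 32.8 = 11.8
Current account = -330.1 + 40.2 + 11.8 = -278.1
Financial account = -(-278.1) = 278.1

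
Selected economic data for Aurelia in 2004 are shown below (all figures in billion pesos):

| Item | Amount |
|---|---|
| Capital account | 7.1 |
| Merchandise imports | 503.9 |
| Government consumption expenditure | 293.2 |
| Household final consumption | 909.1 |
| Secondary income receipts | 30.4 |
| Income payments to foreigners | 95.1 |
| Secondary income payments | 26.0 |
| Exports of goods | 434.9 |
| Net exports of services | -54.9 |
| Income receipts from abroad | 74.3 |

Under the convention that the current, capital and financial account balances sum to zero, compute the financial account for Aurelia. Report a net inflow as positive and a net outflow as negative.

133.2

Goods balance = 434.9 - 503.9 = -69.0
Services balance = -54.9
Trade balance (goods + services) = -69.0 + (-54.9) = -123.9
Net primary income = 74.3 - 95.1 = -20.8
Net secondary income = 30.4 - 26.0 = 4.4
Current account = -123.9 + (-20.8) + 4.4 = -140.3
Financial account = -(-140.3 + 7.1) = 133.2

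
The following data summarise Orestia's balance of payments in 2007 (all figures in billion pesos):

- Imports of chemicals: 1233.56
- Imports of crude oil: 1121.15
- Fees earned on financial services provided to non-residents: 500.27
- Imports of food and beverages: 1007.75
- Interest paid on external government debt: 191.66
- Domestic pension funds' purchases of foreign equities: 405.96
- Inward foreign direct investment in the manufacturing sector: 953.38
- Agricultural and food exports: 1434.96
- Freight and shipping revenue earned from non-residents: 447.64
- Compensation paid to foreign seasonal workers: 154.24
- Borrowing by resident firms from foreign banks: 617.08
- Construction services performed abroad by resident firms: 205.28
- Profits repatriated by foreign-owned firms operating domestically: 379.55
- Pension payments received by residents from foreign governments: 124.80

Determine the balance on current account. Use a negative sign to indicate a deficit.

Goods: -1233.56 - 1121.15 + 1434.96 - 1007.75 = -1927.50
Services: 205.28 + 447.64 + 500.27 = 1153.19
Primary income: -191.66 - 379.55 - 154.24 = -725.45
Secondary income: 124.80
Current account = (-1927.50) + 1153.19 + (-725.45) + 124.80 = -1374.96
(Excluded from the current account — financial account: domestic pension funds' purchases of foreign equities 405.96, inward foreign direct investment in the manufacturing sector 953.38, borrowing by resident firms from foreign banks 617.08.)

-1374.96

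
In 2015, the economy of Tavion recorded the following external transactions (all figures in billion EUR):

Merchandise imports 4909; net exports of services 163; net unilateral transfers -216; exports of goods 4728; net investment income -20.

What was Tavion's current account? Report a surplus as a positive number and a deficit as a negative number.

-254

Goods balance = 4728 - 4909 = -181
Services balance = 163
Trade balance (goods + services) = -181 + 163 = -18
Net primary income = -20
Net secondary income = -216
Current account = -18 + (-20) + (-216) = -254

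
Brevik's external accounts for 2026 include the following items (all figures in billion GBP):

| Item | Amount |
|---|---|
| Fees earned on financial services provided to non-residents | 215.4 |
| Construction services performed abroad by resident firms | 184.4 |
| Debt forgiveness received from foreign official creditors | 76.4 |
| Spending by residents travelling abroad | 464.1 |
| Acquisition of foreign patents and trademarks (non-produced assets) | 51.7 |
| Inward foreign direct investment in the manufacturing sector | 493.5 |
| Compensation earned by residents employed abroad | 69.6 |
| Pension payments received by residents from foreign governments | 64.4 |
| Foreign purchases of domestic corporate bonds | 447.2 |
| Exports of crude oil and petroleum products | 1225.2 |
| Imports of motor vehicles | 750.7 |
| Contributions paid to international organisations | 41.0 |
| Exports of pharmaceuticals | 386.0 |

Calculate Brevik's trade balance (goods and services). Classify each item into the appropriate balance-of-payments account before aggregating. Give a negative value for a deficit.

Goods: 1225.2 - 750.7 + 386.0 = 860.5
Services: 184.4 - 464.1 + 215.4 = -64.3
Trade balance = 860.5 + (-64.3) = 796.2
(Excluded from the trade balance — capital account: debt forgiveness received from foreign official creditors 76.4, acquisition of foreign patents and trademarks (non-produced assets) 51.7; financial account: inward foreign direct investment in the manufacturing sector 493.5, foreign purchases of domestic corporate bonds 447.2; primary income: compensation earned by residents employed abroad 69.6; secondary income: pension payments received by residents from foreign governments 64.4, contributions paid to international organisations 41.0.)

796.2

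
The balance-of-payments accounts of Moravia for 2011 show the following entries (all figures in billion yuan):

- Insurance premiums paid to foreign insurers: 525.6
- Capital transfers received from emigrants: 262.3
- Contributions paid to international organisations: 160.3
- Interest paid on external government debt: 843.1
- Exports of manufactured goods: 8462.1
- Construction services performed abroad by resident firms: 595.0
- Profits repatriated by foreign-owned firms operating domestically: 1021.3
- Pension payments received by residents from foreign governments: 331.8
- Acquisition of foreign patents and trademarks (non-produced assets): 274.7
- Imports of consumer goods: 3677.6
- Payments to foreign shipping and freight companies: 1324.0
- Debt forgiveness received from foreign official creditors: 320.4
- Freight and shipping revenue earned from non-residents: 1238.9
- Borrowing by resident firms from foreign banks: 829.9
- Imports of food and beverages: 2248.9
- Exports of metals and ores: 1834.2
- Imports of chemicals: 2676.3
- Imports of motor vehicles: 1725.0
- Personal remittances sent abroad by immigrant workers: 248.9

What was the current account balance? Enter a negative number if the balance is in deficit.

Goods: -1725.0 - 2248.9 + 8462.1 + 1834.2 - 3677.6 - 2676.3 = -31.5
Services: -525.6 + 1238.9 + 595.0 - 1324.0 = -15.7
Primary income: -1021.3 - 843.1 = -1864.4
Secondary income: 331.8 - 248.9 - 160.3 = -77.4
Current account = (-31.5) + (-15.7) + (-1864.4) + (-77.4) = -1989.0
(Excluded from the current account — capital account: capital transfers received from emigrants 262.3, acquisition of foreign patents and trademarks (non-produced assets) 274.7, debt forgiveness received from foreign official creditors 320.4; financial account: borrowing by resident firms from foreign banks 829.9.)

-1989.0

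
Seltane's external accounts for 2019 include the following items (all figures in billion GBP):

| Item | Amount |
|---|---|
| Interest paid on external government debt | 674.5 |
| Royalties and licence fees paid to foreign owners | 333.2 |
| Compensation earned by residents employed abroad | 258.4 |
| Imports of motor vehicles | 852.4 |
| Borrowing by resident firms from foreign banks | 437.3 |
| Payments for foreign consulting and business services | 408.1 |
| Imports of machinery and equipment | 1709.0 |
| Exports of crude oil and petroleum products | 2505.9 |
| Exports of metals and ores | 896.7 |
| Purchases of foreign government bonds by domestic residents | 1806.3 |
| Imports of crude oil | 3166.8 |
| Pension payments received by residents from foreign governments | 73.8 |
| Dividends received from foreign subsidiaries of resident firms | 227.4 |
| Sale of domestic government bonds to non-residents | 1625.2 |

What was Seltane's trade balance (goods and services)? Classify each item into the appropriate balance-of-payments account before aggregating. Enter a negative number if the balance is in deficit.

-3066.9

Goods: -1709.0 + 2505.9 - 852.4 - 3166.8 + 896.7 = -2325.6
Services: -408.1 - 333.2 = -741.3
Trade balance = -2325.6 + (-741.3) = -3066.9
(Excluded from the trade balance — primary income: interest paid on external government debt 674.5, compensation earned by residents employed abroad 258.4, dividends received from foreign subsidiaries of resident firms 227.4; financial account: borrowing by resident firms from foreign banks 437.3, purchases of foreign government bonds by domestic residents 1806.3, sale of domestic government bonds to non-residents 1625.2; secondary income: pension payments received by residents from foreign governments 73.8.)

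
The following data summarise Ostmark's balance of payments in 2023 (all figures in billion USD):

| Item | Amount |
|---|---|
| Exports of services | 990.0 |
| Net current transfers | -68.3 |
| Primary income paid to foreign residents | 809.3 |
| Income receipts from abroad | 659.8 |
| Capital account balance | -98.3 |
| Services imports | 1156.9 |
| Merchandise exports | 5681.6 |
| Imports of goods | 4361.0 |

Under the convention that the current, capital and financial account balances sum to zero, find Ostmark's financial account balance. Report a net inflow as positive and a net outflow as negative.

Goods balance = 5681.6 - 4361.0 = 1320.6
Services balance = 990.0 - 1156.9 = -166.9
Trade balance (goods + services) = 1320.6 + (-166.9) = 1153.7
Net primary income = 659.8 - 809.3 = -149.5
Net secondary income = -68.3
Current account = 1153.7 + (-149.5) + (-68.3) = 935.9
Financial account = -(935.9 + (-98.3)) = -837.6

-837.6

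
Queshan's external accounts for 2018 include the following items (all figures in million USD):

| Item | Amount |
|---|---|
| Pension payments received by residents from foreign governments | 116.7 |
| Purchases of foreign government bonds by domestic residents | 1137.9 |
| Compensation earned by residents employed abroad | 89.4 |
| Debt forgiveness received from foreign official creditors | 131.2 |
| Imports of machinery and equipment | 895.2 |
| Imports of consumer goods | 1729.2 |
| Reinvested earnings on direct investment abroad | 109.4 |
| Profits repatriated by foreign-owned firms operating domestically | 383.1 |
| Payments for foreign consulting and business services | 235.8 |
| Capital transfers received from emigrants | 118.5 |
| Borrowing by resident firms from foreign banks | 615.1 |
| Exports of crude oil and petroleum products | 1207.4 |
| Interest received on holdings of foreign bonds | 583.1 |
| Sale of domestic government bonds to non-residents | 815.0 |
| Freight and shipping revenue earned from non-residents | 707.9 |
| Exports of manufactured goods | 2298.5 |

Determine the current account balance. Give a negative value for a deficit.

1869.1

Goods: -1729.2 + 1207.4 + 2298.5 - 895.2 = 881.5
Services: -235.8 + 707.9 = 472.1
Primary income: -383.1 + 89.4 + 583.1 + 109.4 = 398.8
Secondary income: 116.7
Current account = 881.5 + 472.1 + 398.8 + 116.7 = 1869.1
(Excluded from the current account — financial account: purchases of foreign government bonds by domestic residents 1137.9, borrowing by resident firms from foreign banks 615.1, sale of domestic government bonds to non-residents 815.0; capital account: debt forgiveness received from foreign official creditors 131.2, capital transfers received from emigrants 118.5.)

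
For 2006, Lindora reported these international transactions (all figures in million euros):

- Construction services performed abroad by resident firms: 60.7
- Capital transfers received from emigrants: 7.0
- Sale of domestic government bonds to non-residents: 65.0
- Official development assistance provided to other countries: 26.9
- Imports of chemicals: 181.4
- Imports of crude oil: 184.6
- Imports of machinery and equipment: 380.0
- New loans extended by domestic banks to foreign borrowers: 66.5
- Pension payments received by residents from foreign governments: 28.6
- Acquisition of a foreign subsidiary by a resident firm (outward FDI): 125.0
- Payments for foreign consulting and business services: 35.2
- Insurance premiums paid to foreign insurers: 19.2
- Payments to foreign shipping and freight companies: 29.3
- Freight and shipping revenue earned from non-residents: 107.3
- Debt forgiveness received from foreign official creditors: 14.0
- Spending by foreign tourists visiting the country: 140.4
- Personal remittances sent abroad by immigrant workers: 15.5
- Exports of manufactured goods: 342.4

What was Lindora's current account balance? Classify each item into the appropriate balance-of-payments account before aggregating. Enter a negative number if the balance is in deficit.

-192.7

Goods: -380.0 + 342.4 - 184.6 - 181.4 = -403.6
Services: -29.3 + 140.4 + 60.7 - 19.2 + 107.3 - 35.2 = 224.7
Secondary income: -15.5 + 28.6 - 26.9 = -13.8
Current account = (-403.6) + 224.7 + (-13.8) = -192.7
(Excluded from the current account — capital account: capital transfers received from emigrants 7.0, debt forgiveness received from foreign official creditors 14.0; financial account: sale of domestic government bonds to non-residents 65.0, new loans extended by domestic banks to foreign borrowers 66.5, acquisition of a foreign subsidiary by a resident firm (outward FDI) 125.0.)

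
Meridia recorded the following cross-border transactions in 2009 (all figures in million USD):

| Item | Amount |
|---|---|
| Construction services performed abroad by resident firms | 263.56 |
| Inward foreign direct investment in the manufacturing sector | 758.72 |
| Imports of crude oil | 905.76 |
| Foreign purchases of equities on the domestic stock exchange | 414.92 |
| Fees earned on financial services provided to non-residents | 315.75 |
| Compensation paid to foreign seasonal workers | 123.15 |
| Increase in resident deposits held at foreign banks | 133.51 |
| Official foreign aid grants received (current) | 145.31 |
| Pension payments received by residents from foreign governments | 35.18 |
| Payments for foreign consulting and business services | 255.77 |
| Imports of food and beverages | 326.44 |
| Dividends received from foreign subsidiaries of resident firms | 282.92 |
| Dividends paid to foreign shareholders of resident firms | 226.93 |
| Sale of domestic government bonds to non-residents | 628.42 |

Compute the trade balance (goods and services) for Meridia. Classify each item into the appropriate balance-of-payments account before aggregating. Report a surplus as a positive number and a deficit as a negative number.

-908.66

Goods: -905.76 - 326.44 = -1232.20
Services: 315.75 + 263.56 - 255.77 = 323.54
Trade balance = -1232.20 + 323.54 = -908.66
(Excluded from the trade balance — financial account: inward foreign direct investment in the manufacturing sector 758.72, foreign purchases of equities on the domestic stock exchange 414.92, increase in resident deposits held at foreign banks 133.51, sale of domestic government bonds to non-residents 628.42; primary income: compensation paid to foreign seasonal workers 123.15, dividends received from foreign subsidiaries of resident firms 282.92, dividends paid to foreign shareholders of resident firms 226.93; secondary income: official foreign aid grants received (current) 145.31, pension payments received by residents from foreign governments 35.18.)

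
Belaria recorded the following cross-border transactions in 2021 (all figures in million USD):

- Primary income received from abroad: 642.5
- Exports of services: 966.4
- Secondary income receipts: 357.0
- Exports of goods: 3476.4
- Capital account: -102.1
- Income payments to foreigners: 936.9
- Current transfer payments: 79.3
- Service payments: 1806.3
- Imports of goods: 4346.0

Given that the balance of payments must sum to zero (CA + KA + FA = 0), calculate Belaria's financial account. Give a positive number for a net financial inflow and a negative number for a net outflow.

Goods balance = 3476.4 - 4346.0 = -869.6
Services balance = 966.4 - 1806.3 = -839.9
Trade balance (goods + services) = -869.6 + (-839.9) = -1709.5
Net primary income = 642.5 - 936.9 = -294.4
Net secondary income = 357.0 - 79.3 = 277.7
Current account = -1709.5 + (-294.4) + 277.7 = -1726.2
Financial account = -(-1726.2 + (-102.1)) = 1828.3

1828.3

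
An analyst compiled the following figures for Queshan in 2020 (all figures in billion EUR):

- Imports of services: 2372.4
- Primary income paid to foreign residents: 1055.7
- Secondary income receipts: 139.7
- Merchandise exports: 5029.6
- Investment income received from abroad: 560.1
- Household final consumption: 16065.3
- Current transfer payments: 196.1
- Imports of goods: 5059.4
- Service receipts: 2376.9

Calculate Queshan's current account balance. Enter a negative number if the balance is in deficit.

-577.3

Goods balance = 5029.6 - 5059.4 = -29.8
Services balance = 2376.9 - 2372.4 = 4.5
Trade balance (goods + services) = -29.8 + 4.5 = -25.3
Net primary income = 560.1 - 1055.7 = -495.6
Net secondary income = 139.7 - 196.1 = -56.4
Current account = -25.3 + (-495.6) + (-56.4) = -577.3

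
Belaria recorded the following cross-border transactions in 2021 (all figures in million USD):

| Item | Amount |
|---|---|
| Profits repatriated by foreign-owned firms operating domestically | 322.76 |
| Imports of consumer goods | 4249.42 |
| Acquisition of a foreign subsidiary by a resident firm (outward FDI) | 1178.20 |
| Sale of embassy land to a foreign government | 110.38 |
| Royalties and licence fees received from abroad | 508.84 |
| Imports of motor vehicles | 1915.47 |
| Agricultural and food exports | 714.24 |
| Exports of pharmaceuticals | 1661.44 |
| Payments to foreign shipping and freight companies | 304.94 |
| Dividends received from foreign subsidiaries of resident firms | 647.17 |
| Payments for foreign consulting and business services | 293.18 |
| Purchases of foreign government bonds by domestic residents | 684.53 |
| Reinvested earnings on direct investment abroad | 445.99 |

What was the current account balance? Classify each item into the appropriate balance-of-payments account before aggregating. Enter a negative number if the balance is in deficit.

-3108.09

Goods: 1661.44 - 4249.42 - 1915.47 + 714.24 = -3789.21
Services: -304.94 + 508.84 - 293.18 = -89.28
Primary income: 445.99 - 322.76 + 647.17 = 770.40
Current account = (-3789.21) + (-89.28) + 770.40 = -3108.09
(Excluded from the current account — financial account: acquisition of a foreign subsidiary by a resident firm (outward FDI) 1178.20, purchases of foreign government bonds by domestic residents 684.53; capital account: sale of embassy land to a foreign government 110.38.)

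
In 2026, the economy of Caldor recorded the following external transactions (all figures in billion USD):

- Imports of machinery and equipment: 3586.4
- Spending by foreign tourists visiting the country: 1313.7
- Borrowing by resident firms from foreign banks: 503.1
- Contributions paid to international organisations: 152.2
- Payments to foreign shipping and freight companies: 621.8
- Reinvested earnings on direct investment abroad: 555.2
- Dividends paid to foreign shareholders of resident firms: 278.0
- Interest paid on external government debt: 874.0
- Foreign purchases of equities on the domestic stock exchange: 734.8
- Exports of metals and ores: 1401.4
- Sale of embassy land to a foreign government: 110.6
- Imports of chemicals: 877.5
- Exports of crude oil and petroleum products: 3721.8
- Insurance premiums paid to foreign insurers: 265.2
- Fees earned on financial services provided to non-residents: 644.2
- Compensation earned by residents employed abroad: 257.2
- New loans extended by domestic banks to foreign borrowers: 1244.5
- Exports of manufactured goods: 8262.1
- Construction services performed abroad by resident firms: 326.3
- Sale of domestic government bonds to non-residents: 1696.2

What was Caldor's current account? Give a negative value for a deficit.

Goods: 1401.4 - 877.5 - 3586.4 + 3721.8 + 8262.1 = 8921.4
Services: 326.3 + 1313.7 + 644.2 - 621.8 - 265.2 = 1397.2
Primary income: -278.0 + 257.2 + 555.2 - 874.0 = -339.6
Secondary income: -152.2
Current account = 8921.4 + 1397.2 + (-339.6) + (-152.2) = 9826.8
(Excluded from the current account — financial account: borrowing by resident firms from foreign banks 503.1, foreign purchases of equities on the domestic stock exchange 734.8, new loans extended by domestic banks to foreign borrowers 1244.5, sale of domestic government bonds to non-residents 1696.2; capital account: sale of embassy land to a foreign government 110.6.)

9826.8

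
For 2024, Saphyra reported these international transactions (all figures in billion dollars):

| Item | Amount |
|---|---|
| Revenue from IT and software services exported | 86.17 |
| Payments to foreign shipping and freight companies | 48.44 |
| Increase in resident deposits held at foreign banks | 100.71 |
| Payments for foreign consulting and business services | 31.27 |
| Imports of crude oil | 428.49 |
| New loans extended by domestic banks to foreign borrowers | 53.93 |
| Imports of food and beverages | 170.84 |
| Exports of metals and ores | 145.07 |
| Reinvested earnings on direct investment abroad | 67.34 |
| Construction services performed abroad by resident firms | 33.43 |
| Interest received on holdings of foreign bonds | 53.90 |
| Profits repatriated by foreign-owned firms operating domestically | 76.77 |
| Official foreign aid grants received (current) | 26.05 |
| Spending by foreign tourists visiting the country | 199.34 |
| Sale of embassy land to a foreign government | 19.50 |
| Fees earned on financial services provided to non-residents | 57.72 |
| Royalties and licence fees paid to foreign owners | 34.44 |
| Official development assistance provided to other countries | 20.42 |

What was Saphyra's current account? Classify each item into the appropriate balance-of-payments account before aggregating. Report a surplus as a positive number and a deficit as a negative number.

-141.65

Goods: 145.07 - 428.49 - 170.84 = -454.26
Services: 199.34 + 57.72 + 86.17 - 48.44 + 33.43 - 31.27 - 34.44 = 262.51
Primary income: 53.90 - 76.77 + 67.34 = 44.47
Secondary income: 26.05 - 20.42 = 5.63
Current account = (-454.26) + 262.51 + 44.47 + 5.63 = -141.65
(Excluded from the current account — financial account: increase in resident deposits held at foreign banks 100.71, new loans extended by domestic banks to foreign borrowers 53.93; capital account: sale of embassy land to a foreign government 19.50.)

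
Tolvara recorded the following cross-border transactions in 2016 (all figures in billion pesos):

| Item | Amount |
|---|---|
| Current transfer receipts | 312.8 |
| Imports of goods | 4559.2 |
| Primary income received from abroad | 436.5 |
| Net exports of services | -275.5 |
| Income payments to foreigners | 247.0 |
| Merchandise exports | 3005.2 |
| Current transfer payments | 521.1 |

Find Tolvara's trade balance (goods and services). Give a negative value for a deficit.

-1829.5

Goods balance = 3005.2 - 4559.2 = -1554.0
Services balance = -275.5
Trade balance (goods + services) = -1554.0 + (-275.5) = -1829.5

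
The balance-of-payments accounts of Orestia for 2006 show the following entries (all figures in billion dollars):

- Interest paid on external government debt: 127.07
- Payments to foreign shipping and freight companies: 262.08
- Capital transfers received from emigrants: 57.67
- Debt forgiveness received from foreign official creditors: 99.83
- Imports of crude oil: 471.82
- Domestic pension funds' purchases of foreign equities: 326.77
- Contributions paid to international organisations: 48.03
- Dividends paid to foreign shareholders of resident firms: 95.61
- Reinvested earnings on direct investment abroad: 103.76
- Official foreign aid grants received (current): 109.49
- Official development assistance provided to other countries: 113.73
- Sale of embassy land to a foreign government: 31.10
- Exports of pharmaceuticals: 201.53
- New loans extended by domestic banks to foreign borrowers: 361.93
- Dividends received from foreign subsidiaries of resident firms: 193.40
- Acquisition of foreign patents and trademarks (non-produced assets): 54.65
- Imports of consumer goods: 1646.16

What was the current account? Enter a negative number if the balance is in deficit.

-2156.32

Goods: -471.82 + 201.53 - 1646.16 = -1916.45
Services: -262.08
Primary income: -95.61 - 127.07 + 193.40 + 103.76 = 74.48
Secondary income: -48.03 + 109.49 - 113.73 = -52.27
Current account = (-1916.45) + (-262.08) + 74.48 + (-52.27) = -2156.32
(Excluded from the current account — capital account: capital transfers received from emigrants 57.67, debt forgiveness received from foreign official creditors 99.83, sale of embassy land to a foreign government 31.10, acquisition of foreign patents and trademarks (non-produced assets) 54.65; financial account: domestic pension funds' purchases of foreign equities 326.77, new loans extended by domestic banks to foreign borrowers 361.93.)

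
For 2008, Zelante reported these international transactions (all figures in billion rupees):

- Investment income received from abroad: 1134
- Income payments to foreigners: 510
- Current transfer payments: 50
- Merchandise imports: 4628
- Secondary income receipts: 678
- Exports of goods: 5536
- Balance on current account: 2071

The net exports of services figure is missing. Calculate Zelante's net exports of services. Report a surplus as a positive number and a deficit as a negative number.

Current account = goods balance + services balance + net primary income + net secondary income
Sum of the known components = 2160
Net exports of services = CA - (known components) = 2071 - 2160 = -89

-89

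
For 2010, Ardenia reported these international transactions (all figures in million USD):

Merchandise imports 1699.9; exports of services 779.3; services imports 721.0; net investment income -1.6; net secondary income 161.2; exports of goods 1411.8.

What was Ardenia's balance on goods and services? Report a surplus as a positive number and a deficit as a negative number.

-229.8

Goods balance = 1411.8 - 1699.9 = -288.1
Services balance = 779.3 - 721.0 = 58.3
Trade balance (goods + services) = -288.1 + 58.3 = -229.8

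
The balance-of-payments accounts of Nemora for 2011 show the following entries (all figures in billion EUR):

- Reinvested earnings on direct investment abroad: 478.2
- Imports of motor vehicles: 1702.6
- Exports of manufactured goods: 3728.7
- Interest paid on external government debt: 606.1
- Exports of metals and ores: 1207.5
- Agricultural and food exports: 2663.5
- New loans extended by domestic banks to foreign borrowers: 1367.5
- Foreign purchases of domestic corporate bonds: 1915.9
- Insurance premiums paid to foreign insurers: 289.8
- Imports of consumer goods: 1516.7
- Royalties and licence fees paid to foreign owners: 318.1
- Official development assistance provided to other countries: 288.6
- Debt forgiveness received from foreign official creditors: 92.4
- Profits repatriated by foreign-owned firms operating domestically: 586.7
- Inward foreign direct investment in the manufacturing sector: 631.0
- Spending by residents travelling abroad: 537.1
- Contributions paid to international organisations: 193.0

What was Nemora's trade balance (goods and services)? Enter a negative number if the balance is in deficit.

Goods: 2663.5 + 1207.5 - 1702.6 - 1516.7 + 3728.7 = 4380.4
Services: -537.1 - 318.1 - 289.8 = -1145.0
Trade balance = 4380.4 + (-1145.0) = 3235.4
(Excluded from the trade balance — primary income: reinvested earnings on direct investment abroad 478.2, interest paid on external government debt 606.1, profits repatriated by foreign-owned firms operating domestically 586.7; financial account: new loans extended by domestic banks to foreign borrowers 1367.5, foreign purchases of domestic corporate bonds 1915.9, inward foreign direct investment in the manufacturing sector 631.0; secondary income: official development assistance provided to other countries 288.6, contributions paid to international organisations 193.0; capital account: debt forgiveness received from foreign official creditors 92.4.)

3235.4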